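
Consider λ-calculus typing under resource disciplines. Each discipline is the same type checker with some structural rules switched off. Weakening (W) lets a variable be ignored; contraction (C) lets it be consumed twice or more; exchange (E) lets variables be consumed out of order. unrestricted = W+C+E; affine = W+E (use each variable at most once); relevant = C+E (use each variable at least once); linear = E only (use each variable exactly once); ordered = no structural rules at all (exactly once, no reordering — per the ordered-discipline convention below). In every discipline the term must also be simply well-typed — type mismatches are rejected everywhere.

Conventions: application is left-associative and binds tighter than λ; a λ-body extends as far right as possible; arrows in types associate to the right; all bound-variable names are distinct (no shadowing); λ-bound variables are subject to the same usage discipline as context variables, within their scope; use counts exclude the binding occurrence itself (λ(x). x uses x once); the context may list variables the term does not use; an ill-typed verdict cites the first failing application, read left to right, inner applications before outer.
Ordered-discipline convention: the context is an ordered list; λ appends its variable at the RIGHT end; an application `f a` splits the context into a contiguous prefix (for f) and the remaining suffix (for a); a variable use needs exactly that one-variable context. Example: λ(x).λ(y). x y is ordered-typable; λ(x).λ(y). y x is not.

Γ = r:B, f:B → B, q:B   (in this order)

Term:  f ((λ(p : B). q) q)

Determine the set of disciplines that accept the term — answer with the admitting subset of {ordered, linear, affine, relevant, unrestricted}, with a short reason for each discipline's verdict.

admitted by: unrestricted
counts: r: 0×, f: 1×, q: 2×, p (bound): 0×
uses in reading order: f, q, q
typing: ✓ — B
ordered: ✗ — repeated use of q ×2; needs weakening: r, p unused
linear: ✗ — repeated use of q ×2; needs weakening: r, p unused
affine: ✗ — repeated use of q ×2
relevant: ✗ — needs weakening: r, p unused
unrestricted: ✓ — simply typable at B; W, C, E all held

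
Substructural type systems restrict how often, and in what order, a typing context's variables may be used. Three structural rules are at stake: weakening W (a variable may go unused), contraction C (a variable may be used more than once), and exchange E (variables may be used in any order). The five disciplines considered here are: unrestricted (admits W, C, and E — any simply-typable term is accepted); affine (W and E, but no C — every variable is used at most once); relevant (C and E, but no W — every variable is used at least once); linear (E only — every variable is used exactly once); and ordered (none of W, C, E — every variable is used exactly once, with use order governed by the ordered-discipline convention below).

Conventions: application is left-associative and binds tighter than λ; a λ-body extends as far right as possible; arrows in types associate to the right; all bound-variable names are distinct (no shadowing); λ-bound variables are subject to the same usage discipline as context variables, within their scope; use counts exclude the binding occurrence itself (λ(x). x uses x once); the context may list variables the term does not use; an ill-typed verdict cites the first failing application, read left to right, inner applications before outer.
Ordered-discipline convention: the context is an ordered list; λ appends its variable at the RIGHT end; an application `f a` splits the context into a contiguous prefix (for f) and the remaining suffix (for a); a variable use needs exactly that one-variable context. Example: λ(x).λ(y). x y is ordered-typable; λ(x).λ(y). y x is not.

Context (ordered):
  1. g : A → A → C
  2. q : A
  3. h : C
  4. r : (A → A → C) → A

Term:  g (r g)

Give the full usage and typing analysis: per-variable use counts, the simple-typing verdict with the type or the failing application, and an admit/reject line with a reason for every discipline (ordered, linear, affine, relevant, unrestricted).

counts: g: 2×; q: 0×; h: 0×; r: 1×
use order (left to right): g, r, g
typing: ✓ — A → C
ordered: ✗ — uses contraction: g ×2; q, h left unused
linear: ✗ — uses contraction: g ×2; q, h left unused
affine: ✗ — uses contraction: g ×2
relevant: ✗ — q, h left unused
unrestricted: ✓ — well-typed at A → C; no restrictions here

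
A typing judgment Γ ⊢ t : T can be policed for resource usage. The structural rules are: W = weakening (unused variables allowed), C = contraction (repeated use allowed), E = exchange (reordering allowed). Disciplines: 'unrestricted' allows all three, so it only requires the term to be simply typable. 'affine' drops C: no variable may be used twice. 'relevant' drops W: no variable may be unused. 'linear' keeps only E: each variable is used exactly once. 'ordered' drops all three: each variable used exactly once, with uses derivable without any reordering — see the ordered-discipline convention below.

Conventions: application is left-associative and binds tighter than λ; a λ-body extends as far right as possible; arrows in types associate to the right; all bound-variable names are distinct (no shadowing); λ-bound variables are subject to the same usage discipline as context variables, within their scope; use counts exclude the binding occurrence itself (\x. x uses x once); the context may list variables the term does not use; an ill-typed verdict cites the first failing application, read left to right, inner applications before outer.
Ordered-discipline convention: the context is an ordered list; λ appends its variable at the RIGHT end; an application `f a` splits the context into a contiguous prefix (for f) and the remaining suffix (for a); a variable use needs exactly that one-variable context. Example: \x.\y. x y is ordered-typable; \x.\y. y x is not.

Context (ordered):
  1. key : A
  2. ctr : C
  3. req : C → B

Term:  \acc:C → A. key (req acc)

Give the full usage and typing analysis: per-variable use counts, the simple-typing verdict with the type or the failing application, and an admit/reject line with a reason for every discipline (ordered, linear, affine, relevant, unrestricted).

counts: key=1; ctr=0; req=1; acc (bound)=1
uses in reading order: key, req, acc
typing: ill-typed: a function awaiting C gets C → A
ordered: ✗ — a type mismatch blocks all five
linear: ✗ — the type mismatch rejects it
affine: ✗ — not simply typable
relevant: ✗ — fails simple typing
unrestricted: ✗ — a type mismatch blocks all five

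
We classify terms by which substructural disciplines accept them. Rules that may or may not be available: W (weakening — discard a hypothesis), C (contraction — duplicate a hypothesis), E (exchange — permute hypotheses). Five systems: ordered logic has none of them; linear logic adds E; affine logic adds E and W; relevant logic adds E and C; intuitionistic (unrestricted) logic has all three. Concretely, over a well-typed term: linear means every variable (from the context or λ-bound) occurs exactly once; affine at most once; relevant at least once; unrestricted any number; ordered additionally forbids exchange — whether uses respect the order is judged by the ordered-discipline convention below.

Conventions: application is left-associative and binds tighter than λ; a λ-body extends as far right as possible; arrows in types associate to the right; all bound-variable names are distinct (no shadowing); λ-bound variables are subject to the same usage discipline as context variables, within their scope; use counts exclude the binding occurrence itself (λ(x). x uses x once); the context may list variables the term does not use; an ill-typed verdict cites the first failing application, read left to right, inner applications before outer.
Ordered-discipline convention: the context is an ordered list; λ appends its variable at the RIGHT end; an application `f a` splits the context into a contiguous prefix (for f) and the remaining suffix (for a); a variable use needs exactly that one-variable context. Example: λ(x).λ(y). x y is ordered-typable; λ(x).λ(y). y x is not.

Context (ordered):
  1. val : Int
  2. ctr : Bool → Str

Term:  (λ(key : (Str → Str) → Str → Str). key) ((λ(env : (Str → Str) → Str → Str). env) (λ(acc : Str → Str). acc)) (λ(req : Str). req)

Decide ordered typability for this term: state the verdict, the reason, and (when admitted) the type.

no — needs weakening: val, ctr unused
counts: val=0; ctr=0; key (λ-bound)=1; env (λ-bound)=1; acc (λ-bound)=1; req (λ-bound)=1
order of uses: key, env, acc, req
typing: well-typed — term : Str → Str
across the five disciplines: ordered ✗, linear ✗, affine ✓, relevant ✗, unrestricted ✓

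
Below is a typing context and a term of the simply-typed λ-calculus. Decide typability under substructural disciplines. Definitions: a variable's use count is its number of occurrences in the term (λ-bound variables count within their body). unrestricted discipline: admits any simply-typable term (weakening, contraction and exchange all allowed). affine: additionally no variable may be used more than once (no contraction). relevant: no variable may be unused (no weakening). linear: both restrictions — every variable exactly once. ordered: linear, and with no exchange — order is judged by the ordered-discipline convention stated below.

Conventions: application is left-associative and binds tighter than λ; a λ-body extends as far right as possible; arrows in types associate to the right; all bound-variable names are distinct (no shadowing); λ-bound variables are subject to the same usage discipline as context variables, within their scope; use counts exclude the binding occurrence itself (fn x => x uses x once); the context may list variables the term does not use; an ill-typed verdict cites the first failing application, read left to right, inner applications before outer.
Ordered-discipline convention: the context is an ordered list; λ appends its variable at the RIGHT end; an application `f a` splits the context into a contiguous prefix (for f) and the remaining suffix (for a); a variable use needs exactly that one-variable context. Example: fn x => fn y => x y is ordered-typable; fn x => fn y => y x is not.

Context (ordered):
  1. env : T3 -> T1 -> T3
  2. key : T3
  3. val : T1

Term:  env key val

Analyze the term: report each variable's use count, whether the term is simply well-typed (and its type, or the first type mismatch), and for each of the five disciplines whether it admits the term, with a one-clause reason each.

use counts: env=1; key=1; val=1
order of uses: env, key, val
typing: ✓ — T3
ordered: ✓, env, key, val once each; derivable with no W/C/E
linear: ✓, exactly-once usage across env, key, val
affine: ✓, none of env, key, val used more than once
relevant: ✓, env, key, val: all used, weakening unneeded
unrestricted: ✓, typability at T3 is all that's needed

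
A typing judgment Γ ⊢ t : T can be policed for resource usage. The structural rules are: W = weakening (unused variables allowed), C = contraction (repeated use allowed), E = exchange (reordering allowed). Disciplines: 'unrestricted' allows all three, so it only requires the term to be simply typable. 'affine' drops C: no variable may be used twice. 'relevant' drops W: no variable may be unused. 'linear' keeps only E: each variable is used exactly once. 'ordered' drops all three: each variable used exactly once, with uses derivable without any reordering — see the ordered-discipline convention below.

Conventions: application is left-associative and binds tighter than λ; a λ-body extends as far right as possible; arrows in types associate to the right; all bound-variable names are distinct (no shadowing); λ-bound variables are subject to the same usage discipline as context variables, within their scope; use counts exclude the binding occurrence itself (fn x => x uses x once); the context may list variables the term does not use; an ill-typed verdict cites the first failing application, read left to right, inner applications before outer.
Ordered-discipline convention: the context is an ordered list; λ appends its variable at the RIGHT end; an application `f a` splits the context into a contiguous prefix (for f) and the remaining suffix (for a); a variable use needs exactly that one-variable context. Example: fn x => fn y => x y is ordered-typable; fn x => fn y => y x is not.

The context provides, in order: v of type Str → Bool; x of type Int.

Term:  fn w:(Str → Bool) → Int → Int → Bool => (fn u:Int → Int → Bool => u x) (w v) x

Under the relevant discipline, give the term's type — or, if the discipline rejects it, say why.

term : ((Str → Bool) → Int → Int → Bool) → Bool
usage: v=1; x=2; w (bound)=1; u (bound)=1
uses in reading order: u, x, w, v, x
typing: the term checks, with type ((Str → Bool) → Int → Int → Bool) → Bool
all disciplines: ordered ✗; linear ✗; affine ✗; relevant ✓; unrestricted ✓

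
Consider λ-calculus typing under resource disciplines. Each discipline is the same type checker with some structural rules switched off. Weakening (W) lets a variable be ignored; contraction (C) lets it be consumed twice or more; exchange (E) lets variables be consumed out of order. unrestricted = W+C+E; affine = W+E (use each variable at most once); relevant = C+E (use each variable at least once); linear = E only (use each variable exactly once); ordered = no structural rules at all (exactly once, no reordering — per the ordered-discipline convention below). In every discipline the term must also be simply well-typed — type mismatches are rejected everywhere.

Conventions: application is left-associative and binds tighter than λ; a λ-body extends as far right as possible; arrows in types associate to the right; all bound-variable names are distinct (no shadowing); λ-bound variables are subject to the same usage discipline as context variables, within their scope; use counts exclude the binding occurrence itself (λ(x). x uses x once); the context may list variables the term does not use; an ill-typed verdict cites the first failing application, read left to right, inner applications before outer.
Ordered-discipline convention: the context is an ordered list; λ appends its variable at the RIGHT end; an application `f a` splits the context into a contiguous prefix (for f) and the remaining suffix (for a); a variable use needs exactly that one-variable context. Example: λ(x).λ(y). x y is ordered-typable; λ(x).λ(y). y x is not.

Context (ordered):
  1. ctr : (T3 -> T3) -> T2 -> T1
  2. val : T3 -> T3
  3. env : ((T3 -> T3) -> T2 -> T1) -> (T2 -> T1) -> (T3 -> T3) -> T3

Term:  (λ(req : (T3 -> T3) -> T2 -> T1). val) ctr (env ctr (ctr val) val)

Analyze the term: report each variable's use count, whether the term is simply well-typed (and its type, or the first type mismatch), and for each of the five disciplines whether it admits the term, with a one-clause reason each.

variable uses: ctr: 3×; val: 3×; env: 1×; req [bound]: 0×
use order (left to right): val, ctr, env, ctr, ctr, val, val
typing: ✓ — T3
ordered: ✗ — needs contraction — ctr ×3, val ×3; req never used (weakening)
linear: ✗ — needs contraction — ctr ×3, val ×3; req never used (weakening)
affine: ✗ — needs contraction — ctr ×3, val ×3
relevant: ✗ — req never used (weakening)
unrestricted: ✓ — simply typable at T3; W, C, E all held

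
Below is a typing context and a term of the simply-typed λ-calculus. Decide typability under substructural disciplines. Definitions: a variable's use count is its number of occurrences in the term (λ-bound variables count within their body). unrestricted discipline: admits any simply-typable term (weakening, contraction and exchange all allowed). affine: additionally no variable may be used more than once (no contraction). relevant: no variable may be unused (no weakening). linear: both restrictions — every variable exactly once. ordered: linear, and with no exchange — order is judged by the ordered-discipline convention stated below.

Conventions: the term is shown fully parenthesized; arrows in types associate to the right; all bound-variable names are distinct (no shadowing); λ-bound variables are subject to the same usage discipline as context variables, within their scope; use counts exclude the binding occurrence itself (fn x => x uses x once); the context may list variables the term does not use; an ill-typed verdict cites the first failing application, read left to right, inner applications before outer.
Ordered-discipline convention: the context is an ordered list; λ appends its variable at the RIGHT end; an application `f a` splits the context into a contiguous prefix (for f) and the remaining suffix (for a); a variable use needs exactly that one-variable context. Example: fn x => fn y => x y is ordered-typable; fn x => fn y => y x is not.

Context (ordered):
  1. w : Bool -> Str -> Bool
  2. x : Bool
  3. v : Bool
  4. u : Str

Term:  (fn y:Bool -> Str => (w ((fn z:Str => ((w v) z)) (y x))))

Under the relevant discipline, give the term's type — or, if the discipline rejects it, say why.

not well-typed under relevant — unused: u — weakening required
counts: w=2, x=1, v=1, u=0, y [bound]=1, z [bound]=1
left-to-right use order: w, w, v, z, y, x
typing: ✓ — (Bool -> Str) -> Str -> Bool
all disciplines: ordered ✗; linear ✗; affine ✗; relevant ✗; unrestricted ✓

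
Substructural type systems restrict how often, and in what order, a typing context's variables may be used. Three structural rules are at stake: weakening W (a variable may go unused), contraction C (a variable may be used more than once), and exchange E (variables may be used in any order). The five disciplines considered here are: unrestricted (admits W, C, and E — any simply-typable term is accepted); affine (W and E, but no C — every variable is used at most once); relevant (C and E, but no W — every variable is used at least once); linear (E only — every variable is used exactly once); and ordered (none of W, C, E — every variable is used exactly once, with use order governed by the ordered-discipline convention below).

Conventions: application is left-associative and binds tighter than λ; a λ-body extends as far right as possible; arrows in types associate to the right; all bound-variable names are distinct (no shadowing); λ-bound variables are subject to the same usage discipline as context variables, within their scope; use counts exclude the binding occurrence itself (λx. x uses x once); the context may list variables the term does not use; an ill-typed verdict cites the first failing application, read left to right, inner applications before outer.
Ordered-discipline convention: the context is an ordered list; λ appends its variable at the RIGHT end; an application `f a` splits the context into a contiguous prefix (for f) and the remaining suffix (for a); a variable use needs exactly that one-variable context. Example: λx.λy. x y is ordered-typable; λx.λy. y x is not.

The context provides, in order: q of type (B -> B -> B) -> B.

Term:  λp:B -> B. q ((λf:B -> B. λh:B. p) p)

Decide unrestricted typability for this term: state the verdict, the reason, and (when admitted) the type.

yes — well-typed at (B -> B) -> B; no restrictions here; term : (B -> B) -> B
usage: q: 1; p (bound): 2; f (bound): 0; h (bound): 0
left-to-right use order: q, p, p
typing: ✓ — (B -> B) -> B
across the five disciplines: ordered ✗ | linear ✗ | affine ✗ | relevant ✗ | unrestricted ✓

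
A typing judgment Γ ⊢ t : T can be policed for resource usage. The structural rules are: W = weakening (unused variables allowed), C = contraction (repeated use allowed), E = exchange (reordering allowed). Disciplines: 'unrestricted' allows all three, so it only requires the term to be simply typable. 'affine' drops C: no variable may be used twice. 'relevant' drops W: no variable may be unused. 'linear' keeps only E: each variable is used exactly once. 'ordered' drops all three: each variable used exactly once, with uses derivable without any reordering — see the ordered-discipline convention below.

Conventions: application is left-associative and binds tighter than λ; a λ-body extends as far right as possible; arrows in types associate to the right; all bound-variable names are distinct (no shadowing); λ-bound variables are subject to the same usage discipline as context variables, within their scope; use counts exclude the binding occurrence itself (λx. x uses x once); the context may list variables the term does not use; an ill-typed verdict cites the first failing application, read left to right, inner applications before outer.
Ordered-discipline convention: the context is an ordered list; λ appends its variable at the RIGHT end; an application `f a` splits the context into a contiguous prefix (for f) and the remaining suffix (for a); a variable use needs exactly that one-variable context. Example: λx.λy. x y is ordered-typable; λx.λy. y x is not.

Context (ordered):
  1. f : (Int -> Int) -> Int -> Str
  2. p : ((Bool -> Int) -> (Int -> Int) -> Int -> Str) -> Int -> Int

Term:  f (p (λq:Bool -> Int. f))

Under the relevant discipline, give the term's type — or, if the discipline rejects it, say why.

not well-typed under relevant — q left unused
use counts: f=2, p=1, q (λ-bound)=0
use order (left to right): f, p, f
typing: well-typed — term : Int -> Str
across the five disciplines: ordered ✗, linear ✗, affine ✗, relevant ✗, unrestricted ✓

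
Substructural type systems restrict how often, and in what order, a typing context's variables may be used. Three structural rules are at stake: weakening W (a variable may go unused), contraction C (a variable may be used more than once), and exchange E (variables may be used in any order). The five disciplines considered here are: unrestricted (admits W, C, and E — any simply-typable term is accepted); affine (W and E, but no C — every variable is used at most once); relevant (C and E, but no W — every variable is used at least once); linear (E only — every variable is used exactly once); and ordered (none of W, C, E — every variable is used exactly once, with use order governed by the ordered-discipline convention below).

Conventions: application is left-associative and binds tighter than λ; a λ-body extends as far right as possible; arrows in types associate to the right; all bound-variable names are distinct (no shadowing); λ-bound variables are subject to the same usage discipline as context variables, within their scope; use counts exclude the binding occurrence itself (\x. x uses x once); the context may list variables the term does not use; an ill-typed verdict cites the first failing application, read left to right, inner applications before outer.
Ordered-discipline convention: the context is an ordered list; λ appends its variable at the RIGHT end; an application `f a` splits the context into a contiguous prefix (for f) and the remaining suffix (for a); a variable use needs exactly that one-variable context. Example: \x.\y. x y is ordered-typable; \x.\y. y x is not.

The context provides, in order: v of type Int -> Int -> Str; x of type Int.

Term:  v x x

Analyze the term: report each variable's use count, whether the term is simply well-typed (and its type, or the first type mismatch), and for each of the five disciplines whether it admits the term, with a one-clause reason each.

use counts: v ×1, x ×2
uses in reading order: v, x, x
typing: well-typed at Str
ordered ✗ (needs contraction — x ×2)
linear ✗ (needs contraction — x ×2)
affine ✗ (needs contraction — x ×2)
relevant ✓ (v, x: all used, weakening unneeded)
unrestricted ✓ (simply typable at Str; W, C, E all held)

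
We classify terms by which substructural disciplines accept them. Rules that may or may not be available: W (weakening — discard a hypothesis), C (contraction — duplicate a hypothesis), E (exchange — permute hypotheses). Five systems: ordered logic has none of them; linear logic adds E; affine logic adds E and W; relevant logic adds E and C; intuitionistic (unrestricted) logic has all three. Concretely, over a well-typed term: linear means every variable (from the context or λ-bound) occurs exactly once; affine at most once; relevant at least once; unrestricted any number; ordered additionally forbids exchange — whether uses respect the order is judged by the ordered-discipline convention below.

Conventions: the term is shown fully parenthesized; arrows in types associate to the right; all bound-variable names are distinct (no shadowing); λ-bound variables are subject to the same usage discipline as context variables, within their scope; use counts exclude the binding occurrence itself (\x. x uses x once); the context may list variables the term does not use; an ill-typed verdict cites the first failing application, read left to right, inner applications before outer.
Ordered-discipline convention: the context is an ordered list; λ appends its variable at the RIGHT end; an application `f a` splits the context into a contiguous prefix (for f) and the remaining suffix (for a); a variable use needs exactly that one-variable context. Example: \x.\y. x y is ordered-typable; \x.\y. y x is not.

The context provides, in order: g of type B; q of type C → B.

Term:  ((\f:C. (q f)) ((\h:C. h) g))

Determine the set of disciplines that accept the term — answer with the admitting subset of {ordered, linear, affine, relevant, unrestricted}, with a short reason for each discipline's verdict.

admitted by: none
usage: g: 1×; q: 1×; f (λ-bound): 1×; h (λ-bound): 1×
use order (left to right): q, f, h, g
typing: ill-typed: an argument B mismatches the expected C
ordered: ✗ — a type mismatch blocks all five
linear: ✗ — the type mismatch rejects it
affine: ✗ — not simply typable
relevant: ✗ — fails simple typing
unrestricted: ✗ — a type mismatch blocks all five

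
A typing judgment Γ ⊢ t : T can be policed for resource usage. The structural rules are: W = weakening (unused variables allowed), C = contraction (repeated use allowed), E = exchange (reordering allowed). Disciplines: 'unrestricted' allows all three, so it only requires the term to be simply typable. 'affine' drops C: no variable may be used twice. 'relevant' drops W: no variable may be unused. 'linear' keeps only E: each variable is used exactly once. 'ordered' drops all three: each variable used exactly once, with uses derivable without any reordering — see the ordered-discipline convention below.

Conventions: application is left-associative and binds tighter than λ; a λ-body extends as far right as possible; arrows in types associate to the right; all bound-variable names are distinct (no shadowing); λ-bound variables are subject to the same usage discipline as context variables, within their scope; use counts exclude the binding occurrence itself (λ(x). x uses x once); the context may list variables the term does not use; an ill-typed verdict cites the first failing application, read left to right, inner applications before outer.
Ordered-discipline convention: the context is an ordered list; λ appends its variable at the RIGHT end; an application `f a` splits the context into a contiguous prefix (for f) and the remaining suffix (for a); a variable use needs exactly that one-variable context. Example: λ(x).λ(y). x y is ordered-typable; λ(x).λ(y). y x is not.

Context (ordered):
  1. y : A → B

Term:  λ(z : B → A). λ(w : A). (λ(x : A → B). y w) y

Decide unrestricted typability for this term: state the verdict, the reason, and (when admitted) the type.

yes — typability at (B → A) → A → B is all that's needed; term : (B → A) → A → B
usage: y=2; z (bound)=0; w (bound)=1; x (bound)=0
uses in reading order: y, w, y
typing: well-typed — term : (B → A) → A → B
all disciplines: ordered ✗, linear ✗, affine ✗, relevant ✗, unrestricted ✓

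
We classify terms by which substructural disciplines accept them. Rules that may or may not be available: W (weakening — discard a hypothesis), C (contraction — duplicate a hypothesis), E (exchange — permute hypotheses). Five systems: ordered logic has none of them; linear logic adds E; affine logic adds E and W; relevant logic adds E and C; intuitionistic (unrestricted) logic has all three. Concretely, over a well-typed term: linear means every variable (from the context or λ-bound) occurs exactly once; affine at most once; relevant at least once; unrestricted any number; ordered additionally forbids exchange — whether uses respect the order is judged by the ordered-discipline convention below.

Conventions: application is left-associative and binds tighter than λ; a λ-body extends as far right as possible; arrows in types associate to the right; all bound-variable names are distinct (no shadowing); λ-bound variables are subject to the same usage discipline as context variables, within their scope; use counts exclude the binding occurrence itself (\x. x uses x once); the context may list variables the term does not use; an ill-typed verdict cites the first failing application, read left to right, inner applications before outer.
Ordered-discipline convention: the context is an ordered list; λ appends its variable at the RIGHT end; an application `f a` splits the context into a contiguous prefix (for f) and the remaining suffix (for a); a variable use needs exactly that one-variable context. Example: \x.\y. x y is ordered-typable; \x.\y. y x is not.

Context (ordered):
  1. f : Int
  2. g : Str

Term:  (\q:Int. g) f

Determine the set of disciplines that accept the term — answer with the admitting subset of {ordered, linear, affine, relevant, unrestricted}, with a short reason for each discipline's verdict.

accepted by: affine, unrestricted
variable uses: f ×1; g ×1; q (bound) ×0
uses in reading order: g, f
typing: ✓ — Str
ordered: ✗ — q left unused
linear: ✗ — q left unused
affine: ✓ — none of f, g, q used more than once
relevant: ✗ — q left unused
unrestricted: ✓ — well-typed at Str; no restrictions here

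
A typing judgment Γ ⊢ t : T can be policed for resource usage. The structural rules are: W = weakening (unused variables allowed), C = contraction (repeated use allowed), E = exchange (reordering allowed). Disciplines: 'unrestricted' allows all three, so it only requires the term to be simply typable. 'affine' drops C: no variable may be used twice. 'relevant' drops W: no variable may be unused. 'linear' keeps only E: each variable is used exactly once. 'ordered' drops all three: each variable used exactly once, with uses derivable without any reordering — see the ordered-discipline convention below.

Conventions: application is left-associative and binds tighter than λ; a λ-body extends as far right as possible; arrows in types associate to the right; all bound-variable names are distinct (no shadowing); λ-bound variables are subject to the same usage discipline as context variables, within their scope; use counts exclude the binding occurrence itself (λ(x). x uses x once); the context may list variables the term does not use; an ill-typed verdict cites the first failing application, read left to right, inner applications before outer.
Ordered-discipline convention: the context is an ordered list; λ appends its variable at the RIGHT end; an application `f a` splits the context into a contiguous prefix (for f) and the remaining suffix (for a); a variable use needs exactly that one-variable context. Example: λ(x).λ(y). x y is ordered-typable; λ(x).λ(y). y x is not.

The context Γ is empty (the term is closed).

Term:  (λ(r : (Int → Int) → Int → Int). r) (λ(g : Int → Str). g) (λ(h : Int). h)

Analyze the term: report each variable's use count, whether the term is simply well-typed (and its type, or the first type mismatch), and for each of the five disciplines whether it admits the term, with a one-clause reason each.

use counts: r [bound]=1; g [bound]=1; h [bound]=1
order of uses: r, g, h
typing: ill-typed: an argument (Int → Str) → Int → Str mismatches the expected (Int → Int) → Int → Int
ordered: ✗ — not simply typable
linear: ✗ — fails simple typing
affine: ✗ — a type mismatch blocks all five
relevant: ✗ — the type mismatch rejects it
unrestricted: ✗ — not simply typable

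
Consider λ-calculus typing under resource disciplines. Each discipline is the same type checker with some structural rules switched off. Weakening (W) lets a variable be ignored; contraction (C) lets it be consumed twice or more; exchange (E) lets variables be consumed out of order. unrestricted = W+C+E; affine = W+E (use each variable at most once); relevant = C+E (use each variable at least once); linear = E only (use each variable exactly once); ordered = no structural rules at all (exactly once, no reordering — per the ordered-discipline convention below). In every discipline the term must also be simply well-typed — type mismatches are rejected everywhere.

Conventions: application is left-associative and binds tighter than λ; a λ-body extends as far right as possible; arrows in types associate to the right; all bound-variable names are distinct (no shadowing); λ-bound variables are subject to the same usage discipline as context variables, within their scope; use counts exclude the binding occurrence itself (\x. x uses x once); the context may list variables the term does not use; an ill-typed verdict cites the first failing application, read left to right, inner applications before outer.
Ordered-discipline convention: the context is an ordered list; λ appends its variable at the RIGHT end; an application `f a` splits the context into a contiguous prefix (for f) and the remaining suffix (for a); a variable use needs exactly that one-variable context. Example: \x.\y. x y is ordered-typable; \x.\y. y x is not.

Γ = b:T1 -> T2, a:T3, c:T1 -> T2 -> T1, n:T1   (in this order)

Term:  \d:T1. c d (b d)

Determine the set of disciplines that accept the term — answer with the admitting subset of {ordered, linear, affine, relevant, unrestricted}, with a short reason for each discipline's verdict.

accepted by: unrestricted
usage: b: 1×; a: 0×; c: 1×; n: 0×; d (λ-bound): 2×
use order (left to right): c, d, b, d
typing: the term checks, with type T1 -> T1
ordered: ✗ — d ×2 used more than once (contraction); a, n left unused
linear: ✗ — d ×2 used more than once (contraction); a, n left unused
affine: ✗ — d ×2 used more than once (contraction)
relevant: ✗ — a, n left unused
unrestricted: ✓ — simply typable at T1 -> T1; W, C, E all held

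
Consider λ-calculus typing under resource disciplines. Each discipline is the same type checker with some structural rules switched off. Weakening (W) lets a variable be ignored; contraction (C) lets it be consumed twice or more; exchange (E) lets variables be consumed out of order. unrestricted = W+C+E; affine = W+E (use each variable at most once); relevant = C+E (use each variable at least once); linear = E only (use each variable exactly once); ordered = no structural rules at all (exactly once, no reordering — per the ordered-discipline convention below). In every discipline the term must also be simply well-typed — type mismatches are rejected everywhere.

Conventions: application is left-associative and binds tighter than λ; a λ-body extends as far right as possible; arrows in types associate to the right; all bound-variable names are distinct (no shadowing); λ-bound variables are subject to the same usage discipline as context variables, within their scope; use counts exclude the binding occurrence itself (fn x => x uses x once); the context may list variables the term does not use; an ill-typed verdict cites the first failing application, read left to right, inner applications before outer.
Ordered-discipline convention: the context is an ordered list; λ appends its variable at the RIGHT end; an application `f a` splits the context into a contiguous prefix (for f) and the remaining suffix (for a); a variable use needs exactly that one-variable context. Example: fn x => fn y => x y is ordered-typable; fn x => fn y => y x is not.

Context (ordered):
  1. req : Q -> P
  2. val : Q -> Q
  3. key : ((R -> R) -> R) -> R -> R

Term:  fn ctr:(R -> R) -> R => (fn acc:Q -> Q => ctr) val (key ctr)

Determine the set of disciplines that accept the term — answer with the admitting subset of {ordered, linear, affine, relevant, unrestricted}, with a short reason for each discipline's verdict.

admitted in: unrestricted
counts: req: 0×; val: 1×; key: 1×; ctr [bound]: 2×; acc [bound]: 0×
uses in reading order: ctr, val, key, ctr
typing: well-typed — term : ((R -> R) -> R) -> R
ordered: ✗ — needs contraction — ctr ×2; req, acc never used (weakening)
linear: ✗ — needs contraction — ctr ×2; req, acc never used (weakening)
affine: ✗ — needs contraction — ctr ×2
relevant: ✗ — req, acc never used (weakening)
unrestricted: ✓ — typability at ((R -> R) -> R) -> R is all that's needed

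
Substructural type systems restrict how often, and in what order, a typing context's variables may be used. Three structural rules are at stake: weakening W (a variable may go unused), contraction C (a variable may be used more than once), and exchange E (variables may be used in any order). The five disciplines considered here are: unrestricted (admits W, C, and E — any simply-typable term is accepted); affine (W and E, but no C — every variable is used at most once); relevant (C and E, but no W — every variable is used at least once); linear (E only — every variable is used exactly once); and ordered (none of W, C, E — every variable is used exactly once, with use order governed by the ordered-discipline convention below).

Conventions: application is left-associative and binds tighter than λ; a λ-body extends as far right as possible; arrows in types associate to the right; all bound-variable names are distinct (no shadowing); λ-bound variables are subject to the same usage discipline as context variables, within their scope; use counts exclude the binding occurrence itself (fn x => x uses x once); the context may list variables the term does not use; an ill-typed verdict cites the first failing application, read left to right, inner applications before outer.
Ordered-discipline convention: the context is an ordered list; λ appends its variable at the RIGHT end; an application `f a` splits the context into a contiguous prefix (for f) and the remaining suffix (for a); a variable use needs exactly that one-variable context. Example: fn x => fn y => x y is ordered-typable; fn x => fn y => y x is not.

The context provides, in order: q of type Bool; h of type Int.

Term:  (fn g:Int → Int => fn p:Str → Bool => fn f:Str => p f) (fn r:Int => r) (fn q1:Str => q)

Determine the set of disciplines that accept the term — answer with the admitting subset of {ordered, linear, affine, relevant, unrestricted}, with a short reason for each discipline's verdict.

admitted by: affine, unrestricted
use counts: q ×1; h ×0; g [bound] ×0; p [bound] ×1; f [bound] ×1; r [bound] ×1; q1 [bound] ×0
uses in reading order: p, f, r, q
typing: well-typed at Str → Bool
ordered ✗ (h, g, q1 left unused)
linear ✗ (h, g, q1 left unused)
affine ✓ (q, h, g, p, f, r, q1: no repeats, contraction unneeded)
relevant ✗ (h, g, q1 left unused)
unrestricted ✓ (type-checks (Str → Bool) and nothing is barred)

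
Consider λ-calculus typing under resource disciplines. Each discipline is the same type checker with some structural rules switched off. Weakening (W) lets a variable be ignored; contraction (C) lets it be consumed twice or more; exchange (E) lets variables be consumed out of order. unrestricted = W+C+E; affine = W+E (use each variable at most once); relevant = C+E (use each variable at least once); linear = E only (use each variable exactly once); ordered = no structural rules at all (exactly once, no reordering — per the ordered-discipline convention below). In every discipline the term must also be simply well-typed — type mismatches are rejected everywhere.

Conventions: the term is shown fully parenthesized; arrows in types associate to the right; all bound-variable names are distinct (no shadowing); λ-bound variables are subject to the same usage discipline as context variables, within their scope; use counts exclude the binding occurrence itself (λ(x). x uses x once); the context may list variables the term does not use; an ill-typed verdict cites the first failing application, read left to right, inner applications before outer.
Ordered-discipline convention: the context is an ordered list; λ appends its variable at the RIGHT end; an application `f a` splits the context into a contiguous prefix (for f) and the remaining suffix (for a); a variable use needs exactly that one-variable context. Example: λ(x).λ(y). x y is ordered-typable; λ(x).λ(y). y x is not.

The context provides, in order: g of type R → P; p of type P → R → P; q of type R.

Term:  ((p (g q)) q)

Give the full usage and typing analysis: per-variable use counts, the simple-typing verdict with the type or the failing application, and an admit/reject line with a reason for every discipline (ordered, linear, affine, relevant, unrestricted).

usage: g: 1; p: 1; q: 2
left-to-right use order: p, g, q, q
typing: well-typed — term : P
ordered ✗ (q ×2 used more than once (contraction))
linear ✗ (q ×2 used more than once (contraction))
affine ✗ (q ×2 used more than once (contraction))
relevant ✓ (g, p, q: all used, weakening unneeded)
unrestricted ✓ (typability at P is all that's needed)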